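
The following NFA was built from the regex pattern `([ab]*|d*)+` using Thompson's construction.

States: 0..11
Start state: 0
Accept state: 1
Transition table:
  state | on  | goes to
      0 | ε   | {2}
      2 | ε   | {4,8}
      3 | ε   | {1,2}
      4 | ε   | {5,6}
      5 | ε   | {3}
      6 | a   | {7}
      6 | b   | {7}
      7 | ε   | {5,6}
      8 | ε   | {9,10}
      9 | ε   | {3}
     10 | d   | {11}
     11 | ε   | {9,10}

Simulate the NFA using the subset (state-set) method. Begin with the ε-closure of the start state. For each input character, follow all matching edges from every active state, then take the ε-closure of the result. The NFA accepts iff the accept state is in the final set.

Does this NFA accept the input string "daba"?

Answer: ACCEPT

Trace:
start: ε-closure({0}) = {0,1,2,3,4,5,6,8,9,10}
'd' @ 1: {1,2,3,4,5,6,8,9,10,11}  ✓accept
'a' @ 2: {1,2,3,4,5,6,7,8,9,10}  ✓accept
'b' @ 3: {1,2,3,4,5,6,7,8,9,10}  ✓accept
'a' @ 4: {1,2,3,4,5,6,7,8,9,10}  ✓accept
after full input: {1,2,3,4,5,6,7,8,9,10}  (accept=1 in)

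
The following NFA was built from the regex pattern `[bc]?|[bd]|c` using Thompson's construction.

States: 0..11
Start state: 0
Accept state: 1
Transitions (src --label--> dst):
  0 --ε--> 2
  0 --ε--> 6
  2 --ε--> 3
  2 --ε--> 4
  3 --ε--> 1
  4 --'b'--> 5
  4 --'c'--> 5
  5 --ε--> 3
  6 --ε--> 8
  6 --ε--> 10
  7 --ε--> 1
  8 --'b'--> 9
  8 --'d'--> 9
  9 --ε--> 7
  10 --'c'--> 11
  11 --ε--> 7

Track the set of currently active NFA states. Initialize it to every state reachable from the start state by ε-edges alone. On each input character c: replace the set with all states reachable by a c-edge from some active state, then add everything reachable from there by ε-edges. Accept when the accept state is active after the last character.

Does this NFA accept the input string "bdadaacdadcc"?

Answer: REJECT

Derivation:
start: ε-closure({0}) = {0,1,2,3,4,6,8,10}
'b' @ 1: {1,3,5,7,9}  ✓accept
'd' @ 2: {}  — no active states
rest 'adaacdadcc' ignored (set empty)
after full input: {}  (accept=1 not in)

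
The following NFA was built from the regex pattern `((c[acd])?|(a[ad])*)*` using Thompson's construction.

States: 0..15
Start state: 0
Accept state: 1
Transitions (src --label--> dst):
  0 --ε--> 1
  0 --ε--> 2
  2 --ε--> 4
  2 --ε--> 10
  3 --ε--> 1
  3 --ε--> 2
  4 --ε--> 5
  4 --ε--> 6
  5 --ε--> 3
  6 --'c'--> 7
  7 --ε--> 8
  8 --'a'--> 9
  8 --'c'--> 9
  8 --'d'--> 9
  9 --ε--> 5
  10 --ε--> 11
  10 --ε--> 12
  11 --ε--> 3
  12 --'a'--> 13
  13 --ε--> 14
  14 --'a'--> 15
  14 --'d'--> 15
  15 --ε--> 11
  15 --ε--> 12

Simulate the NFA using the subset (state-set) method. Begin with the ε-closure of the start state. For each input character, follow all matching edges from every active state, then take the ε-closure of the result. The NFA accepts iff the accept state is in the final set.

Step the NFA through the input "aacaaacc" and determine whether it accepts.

S₀ = ε-closure({0}) = {0,1,2,3,4,5,6,10,11,12}
'a' @ 1: {13,14}
'a' @ 2: {1,2,3,4,5,6,10,11,12,15}  (accept∈set)
'c' @ 3: {7,8}
'a' @ 4: {1,2,3,4,5,6,9,10,11,12}  (accept∈set)
'a' @ 5: {13,14}
'a' @ 6: {1,2,3,4,5,6,10,11,12,15}  (accept∈set)
'c' @ 7: {7,8}
'c' @ 8: {1,2,3,4,5,6,9,10,11,12}  (accept∈set)
end set {1,2,3,4,5,6,9,10,11,12} — state 1 in

Answer: ACCEPT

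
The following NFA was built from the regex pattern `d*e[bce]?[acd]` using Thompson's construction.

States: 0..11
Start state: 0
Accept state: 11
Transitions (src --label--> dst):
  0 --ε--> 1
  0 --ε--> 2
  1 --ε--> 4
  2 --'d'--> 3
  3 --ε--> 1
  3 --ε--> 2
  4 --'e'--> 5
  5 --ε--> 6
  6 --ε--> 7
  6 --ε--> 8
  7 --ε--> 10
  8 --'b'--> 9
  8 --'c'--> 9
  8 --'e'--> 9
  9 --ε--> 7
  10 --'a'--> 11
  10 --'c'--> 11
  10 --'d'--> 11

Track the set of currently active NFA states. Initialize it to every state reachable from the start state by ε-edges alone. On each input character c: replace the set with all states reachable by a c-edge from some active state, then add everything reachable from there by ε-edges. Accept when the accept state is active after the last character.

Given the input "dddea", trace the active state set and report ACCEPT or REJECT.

S₀ = ε-closure({0}) = {0,1,2,4}
'd' @ 1: {1,2,3,4}
'd' @ 2: {1,2,3,4}
'd' @ 3: {1,2,3,4}
'e' @ 4: {5,6,7,8,10}
'a' @ 5: {11}  [accepting]
end set {11} — state 11 in

Answer: ACCEPT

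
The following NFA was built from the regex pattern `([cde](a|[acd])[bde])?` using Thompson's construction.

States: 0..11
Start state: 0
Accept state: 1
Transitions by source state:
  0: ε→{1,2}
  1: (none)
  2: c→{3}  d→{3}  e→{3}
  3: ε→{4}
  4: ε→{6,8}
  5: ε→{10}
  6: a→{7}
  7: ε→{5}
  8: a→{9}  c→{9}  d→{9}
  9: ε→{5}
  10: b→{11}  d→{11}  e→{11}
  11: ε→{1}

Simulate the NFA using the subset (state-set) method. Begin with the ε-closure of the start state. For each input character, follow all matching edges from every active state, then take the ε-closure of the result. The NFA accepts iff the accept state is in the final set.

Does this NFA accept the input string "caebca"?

Answer: REJECT

Steps:
initial (ε-close {0}): {0,1,2}
'c' @ 1: {3,4,6,8}
'a' @ 2: {5,7,9,10}
'e' @ 3: {1,11}  (accept∈set)
'b' @ 4: {}  — no active states
rest 'ca' ignored (set empty)
end set {} — state 1 not in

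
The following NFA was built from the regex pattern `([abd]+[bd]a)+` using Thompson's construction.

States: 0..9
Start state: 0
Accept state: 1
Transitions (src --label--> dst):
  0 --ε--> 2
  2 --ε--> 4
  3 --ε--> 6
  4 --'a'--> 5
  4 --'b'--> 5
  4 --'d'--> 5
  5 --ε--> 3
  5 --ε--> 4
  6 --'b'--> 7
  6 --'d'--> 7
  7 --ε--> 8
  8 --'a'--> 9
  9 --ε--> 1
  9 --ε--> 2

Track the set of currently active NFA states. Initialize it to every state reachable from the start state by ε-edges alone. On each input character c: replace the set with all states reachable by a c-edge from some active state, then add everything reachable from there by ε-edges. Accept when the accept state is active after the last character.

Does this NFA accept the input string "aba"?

initial (ε-close {0}): {0,2,4}
'a' @ 1: {3,4,5,6}
'b' @ 2: {3,4,5,6,7,8}
'a' @ 3: {1,2,3,4,5,6,9}  [accepting]
after full input: {1,2,3,4,5,6,9}  (accept=1 in)

Answer: ACCEPT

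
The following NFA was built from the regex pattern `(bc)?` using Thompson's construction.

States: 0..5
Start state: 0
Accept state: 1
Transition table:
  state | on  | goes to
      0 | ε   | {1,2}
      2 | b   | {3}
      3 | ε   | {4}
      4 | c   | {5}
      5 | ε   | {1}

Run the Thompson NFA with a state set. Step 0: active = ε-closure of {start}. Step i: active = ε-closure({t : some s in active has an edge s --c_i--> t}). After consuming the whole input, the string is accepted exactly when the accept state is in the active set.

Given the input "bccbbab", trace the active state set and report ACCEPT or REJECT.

S₀ = ε-closure({0}) = {0,1,2}
'b' @ 1: {3,4}
'c' @ 2: {1,5}  [accepting]
'c' @ 3: {}  — no active states
rest 'bbab' ignored (set empty)
final: {}; accept 1 not in set

Answer: REJECT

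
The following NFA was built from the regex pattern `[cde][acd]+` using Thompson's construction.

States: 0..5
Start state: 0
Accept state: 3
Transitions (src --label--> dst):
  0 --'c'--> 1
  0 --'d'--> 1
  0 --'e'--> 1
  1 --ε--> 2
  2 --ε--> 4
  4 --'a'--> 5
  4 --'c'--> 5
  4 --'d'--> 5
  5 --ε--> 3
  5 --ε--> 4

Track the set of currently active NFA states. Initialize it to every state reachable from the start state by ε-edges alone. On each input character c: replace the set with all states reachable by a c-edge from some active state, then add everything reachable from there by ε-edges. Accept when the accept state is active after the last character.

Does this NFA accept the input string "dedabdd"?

Answer: REJECT

Steps:
initial (ε-close {0}): {0}
'd' @ 1: {1,2,4}
'e' @ 2: {}  — no active states
rest 'dabdd' ignored (set empty)
final: {}; accept 3 not in set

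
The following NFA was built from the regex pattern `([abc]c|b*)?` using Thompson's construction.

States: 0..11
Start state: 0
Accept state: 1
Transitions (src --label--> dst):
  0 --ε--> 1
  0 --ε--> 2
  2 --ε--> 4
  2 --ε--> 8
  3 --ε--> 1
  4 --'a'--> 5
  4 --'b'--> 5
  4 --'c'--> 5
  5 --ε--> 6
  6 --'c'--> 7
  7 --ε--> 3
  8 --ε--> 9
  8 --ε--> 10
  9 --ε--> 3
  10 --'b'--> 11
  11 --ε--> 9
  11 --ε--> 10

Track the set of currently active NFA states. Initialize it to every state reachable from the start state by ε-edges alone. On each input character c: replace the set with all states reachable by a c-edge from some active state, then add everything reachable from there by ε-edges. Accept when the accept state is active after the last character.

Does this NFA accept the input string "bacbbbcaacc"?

Answer: REJECT

Steps:
initial (ε-close {0}): {0,1,2,3,4,8,9,10}
'b' @ 1: {1,3,5,6,9,10,11}  (accept∈set)
'a' @ 2: {}  — dead — no transitions
rest 'cbbbcaacc' ignored (set empty)
final: {}; accept 1 not in set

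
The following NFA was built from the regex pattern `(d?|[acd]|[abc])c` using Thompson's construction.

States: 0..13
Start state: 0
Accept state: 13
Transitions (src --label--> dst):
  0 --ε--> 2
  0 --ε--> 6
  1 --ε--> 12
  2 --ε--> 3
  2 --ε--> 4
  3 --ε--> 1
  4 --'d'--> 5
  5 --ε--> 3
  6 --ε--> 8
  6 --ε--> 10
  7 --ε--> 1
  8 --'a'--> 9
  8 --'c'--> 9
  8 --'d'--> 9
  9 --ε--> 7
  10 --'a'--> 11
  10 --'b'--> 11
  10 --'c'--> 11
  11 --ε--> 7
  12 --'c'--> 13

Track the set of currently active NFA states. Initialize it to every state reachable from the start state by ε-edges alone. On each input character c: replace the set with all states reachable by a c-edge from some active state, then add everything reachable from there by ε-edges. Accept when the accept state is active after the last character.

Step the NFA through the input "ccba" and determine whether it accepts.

initial (ε-close {0}): {0,1,2,3,4,6,8,10,12}
'c' @ 1: {1,7,9,11,12,13}  [accepting]
'c' @ 2: {13}  [accepting]
'b' @ 3: {}  — state set empty
rest 'a' ignored (set empty)
final: {}; accept 13 not in set

Answer: REJECT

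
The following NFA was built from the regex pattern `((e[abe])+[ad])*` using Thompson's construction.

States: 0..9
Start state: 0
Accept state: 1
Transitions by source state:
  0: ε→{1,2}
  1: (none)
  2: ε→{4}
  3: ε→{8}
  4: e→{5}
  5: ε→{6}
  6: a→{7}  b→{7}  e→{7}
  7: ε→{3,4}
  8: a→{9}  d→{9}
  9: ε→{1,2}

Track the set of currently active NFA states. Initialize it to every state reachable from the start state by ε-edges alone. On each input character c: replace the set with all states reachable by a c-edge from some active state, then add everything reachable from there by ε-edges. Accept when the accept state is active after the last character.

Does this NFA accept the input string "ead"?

start: ε-closure({0}) = {0,1,2,4}
'e' @ 1: {5,6}
'a' @ 2: {3,4,7,8}
'd' @ 3: {1,2,4,9}  [accepting]
end set {1,2,4,9} — state 1 in

Answer: ACCEPT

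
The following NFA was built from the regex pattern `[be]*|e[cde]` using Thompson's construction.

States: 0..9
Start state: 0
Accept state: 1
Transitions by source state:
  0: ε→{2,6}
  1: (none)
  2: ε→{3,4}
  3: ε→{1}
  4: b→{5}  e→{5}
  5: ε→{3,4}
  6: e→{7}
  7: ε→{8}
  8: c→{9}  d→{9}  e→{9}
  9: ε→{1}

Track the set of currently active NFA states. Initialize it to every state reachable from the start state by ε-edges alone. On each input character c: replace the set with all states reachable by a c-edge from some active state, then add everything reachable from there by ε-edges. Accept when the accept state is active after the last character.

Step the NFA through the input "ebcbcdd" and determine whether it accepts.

Answer: REJECT

Trace:
start: ε-closure({0}) = {0,1,2,3,4,6}
'e' @ 1: {1,3,4,5,7,8}  ✓accept
'b' @ 2: {1,3,4,5}  ✓accept
'c' @ 3: {}  — state set empty
rest 'bcdd' ignored (set empty)
after full input: {}  (accept=1 not in)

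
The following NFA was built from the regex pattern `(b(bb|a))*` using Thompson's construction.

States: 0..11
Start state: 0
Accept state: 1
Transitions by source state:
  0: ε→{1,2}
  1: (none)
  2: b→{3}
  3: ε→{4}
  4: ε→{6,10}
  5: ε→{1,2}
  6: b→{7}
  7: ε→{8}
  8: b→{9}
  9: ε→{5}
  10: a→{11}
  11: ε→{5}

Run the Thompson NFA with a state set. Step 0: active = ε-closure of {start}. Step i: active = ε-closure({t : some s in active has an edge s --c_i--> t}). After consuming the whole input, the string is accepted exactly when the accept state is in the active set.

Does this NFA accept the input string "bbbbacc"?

Answer: REJECT

Derivation:
initial (ε-close {0}): {0,1,2}
'b' @ 1: {3,4,6,10}
'b' @ 2: {7,8}
'b' @ 3: {1,2,5,9}  ✓accept
'b' @ 4: {3,4,6,10}
'a' @ 5: {1,2,5,11}  ✓accept
'c' @ 6: {}  — dead — no transitions
rest 'c' ignored (set empty)
final: {}; accept 1 not in set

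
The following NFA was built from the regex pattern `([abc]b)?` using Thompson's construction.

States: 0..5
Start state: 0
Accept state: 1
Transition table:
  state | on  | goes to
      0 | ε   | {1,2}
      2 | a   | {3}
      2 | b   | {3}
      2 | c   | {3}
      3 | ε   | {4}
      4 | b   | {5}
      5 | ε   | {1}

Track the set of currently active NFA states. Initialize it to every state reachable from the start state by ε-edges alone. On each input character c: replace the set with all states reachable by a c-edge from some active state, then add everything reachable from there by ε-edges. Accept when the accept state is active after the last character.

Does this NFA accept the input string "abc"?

Answer: REJECT

Steps:
S₀ = ε-closure({0}) = {0,1,2}
'a' @ 1: {3,4}
'b' @ 2: {1,5}  [accepting]
'c' @ 3: {}  — state set empty
final: {}; accept 1 not in set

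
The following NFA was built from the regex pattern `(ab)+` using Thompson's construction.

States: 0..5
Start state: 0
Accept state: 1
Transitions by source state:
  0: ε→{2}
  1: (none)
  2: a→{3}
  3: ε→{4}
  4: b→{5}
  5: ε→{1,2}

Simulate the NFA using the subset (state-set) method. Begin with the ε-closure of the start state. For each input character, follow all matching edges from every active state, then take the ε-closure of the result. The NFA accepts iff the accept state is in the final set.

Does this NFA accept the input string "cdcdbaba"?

start: ε-closure({0}) = {0,2}
'c' @ 1: {}  — state set empty
rest 'dcdbaba' ignored (set empty)
final: {}; accept 1 not in set

Answer: REJECT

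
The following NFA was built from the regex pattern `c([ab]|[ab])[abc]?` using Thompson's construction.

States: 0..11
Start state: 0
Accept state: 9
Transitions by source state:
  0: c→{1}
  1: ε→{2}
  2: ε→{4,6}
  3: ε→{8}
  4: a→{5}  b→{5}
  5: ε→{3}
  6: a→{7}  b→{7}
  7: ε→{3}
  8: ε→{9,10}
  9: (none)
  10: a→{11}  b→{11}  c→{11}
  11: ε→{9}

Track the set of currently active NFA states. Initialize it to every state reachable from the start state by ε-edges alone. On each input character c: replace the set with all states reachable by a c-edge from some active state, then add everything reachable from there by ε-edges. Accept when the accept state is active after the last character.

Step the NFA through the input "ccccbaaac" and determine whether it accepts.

Answer: REJECT

Steps:
start: ε-closure({0}) = {0}
'c' @ 1: {1,2,4,6}
'c' @ 2: {}  — no active states
rest 'ccbaaac' ignored (set empty)
end set {} — state 9 not in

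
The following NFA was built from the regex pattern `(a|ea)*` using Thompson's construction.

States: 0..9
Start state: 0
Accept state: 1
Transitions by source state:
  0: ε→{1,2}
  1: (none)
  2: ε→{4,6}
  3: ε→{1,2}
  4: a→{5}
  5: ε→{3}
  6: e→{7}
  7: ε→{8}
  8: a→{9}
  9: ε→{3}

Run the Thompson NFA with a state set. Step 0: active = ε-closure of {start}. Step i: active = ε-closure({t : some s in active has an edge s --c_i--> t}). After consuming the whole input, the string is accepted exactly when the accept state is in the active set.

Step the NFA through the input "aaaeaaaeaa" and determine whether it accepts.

Answer: ACCEPT

Trace:
start: ε-closure({0}) = {0,1,2,4,6}
'a' @ 1: {1,2,3,4,5,6}  [accepting]
'a' @ 2: {1,2,3,4,5,6}  [accepting]
'a' @ 3: {1,2,3,4,5,6}  [accepting]
'e' @ 4: {7,8}
'a' @ 5: {1,2,3,4,6,9}  [accepting]
'a' @ 6: {1,2,3,4,5,6}  [accepting]
'a' @ 7: {1,2,3,4,5,6}  [accepting]
'e' @ 8: {7,8}
'a' @ 9: {1,2,3,4,6,9}  [accepting]
'a' @ 10: {1,2,3,4,5,6}  [accepting]
final: {1,2,3,4,5,6}; accept 1 in set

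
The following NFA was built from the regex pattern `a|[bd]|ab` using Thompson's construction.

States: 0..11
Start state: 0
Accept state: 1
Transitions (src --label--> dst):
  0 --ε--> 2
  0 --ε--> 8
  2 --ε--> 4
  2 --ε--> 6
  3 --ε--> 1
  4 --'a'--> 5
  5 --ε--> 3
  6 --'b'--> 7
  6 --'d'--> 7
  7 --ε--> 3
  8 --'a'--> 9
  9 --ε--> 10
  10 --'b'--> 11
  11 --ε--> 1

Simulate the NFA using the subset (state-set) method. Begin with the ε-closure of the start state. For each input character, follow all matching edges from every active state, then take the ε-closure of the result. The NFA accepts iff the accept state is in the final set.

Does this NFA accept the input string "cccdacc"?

Answer: REJECT

Steps:
start: ε-closure({0}) = {0,2,4,6,8}
'c' @ 1: {}  — state set empty
rest 'ccdacc' ignored (set empty)
final: {}; accept 1 not in set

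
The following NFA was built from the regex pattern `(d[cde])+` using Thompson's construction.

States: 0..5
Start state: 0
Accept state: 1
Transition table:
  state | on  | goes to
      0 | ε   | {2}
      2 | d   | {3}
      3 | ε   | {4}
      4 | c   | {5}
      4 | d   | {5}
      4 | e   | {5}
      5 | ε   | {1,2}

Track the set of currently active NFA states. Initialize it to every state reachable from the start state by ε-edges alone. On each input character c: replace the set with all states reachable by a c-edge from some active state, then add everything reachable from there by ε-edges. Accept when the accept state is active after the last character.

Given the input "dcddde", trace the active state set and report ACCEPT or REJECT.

Answer: ACCEPT

Steps:
S₀ = ε-closure({0}) = {0,2}
'd' @ 1: {3,4}
'c' @ 2: {1,2,5}  [accepting]
'd' @ 3: {3,4}
'd' @ 4: {1,2,5}  [accepting]
'd' @ 5: {3,4}
'e' @ 6: {1,2,5}  [accepting]
after full input: {1,2,5}  (accept=1 in)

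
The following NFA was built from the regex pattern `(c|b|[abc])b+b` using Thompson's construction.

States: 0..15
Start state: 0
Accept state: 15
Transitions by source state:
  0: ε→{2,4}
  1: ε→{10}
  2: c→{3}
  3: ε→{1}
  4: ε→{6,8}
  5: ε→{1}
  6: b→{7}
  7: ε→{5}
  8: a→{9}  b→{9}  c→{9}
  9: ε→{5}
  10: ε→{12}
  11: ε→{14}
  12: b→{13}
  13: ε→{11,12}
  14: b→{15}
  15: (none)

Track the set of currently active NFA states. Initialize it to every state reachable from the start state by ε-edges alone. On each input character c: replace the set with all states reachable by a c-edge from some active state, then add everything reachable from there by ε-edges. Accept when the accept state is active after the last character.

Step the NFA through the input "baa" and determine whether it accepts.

Answer: REJECT

Trace:
S₀ = ε-closure({0}) = {0,2,4,6,8}
'b' @ 1: {1,5,7,9,10,12}
'a' @ 2: {}  — state set empty
rest 'a' ignored (set empty)
final: {}; accept 15 not in set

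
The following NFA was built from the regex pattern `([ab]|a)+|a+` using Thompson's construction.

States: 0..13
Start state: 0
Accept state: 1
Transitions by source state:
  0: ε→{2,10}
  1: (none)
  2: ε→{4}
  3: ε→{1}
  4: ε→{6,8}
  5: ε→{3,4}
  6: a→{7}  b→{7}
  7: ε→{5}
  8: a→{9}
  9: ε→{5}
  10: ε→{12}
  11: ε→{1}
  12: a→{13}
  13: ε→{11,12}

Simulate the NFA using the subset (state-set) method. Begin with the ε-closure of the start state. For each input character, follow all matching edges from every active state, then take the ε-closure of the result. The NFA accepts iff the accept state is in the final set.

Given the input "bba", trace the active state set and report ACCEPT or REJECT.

Answer: ACCEPT

Trace:
start: ε-closure({0}) = {0,2,4,6,8,10,12}
'b' @ 1: {1,3,4,5,6,7,8}  [accepting]
'b' @ 2: {1,3,4,5,6,7,8}  [accepting]
'a' @ 3: {1,3,4,5,6,7,8,9}  [accepting]
end set {1,3,4,5,6,7,8,9} — state 1 in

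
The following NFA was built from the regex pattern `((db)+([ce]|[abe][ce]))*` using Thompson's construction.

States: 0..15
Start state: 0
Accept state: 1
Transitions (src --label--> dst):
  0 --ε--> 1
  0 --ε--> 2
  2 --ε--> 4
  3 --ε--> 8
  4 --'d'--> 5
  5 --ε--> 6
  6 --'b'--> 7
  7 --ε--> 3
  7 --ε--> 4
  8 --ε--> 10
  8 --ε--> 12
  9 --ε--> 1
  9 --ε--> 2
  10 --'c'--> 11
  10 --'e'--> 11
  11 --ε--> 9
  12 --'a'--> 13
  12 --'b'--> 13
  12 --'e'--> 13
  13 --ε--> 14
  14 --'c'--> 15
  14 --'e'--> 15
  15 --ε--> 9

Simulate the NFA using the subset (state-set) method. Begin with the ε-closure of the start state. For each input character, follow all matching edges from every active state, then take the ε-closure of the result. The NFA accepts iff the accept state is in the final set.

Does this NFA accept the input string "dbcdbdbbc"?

Answer: ACCEPT

Steps:
initial (ε-close {0}): {0,1,2,4}
'd' @ 1: {5,6}
'b' @ 2: {3,4,7,8,10,12}
'c' @ 3: {1,2,4,9,11}  [accepting]
'd' @ 4: {5,6}
'b' @ 5: {3,4,7,8,10,12}
'd' @ 6: {5,6}
'b' @ 7: {3,4,7,8,10,12}
'b' @ 8: {13,14}
'c' @ 9: {1,2,4,9,15}  [accepting]
final: {1,2,4,9,15}; accept 1 in set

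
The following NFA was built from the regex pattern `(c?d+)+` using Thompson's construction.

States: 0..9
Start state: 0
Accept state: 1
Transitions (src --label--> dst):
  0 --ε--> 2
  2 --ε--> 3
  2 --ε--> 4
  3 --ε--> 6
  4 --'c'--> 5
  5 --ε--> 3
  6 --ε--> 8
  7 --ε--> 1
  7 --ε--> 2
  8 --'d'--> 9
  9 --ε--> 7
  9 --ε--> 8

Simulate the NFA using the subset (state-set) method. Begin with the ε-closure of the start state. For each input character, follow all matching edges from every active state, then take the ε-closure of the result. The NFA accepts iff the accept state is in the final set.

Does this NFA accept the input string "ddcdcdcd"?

Answer: ACCEPT

Derivation:
S₀ = ε-closure({0}) = {0,2,3,4,6,8}
'd' @ 1: {1,2,3,4,6,7,8,9}  ✓accept
'd' @ 2: {1,2,3,4,6,7,8,9}  ✓accept
'c' @ 3: {3,5,6,8}
'd' @ 4: {1,2,3,4,6,7,8,9}  ✓accept
'c' @ 5: {3,5,6,8}
'd' @ 6: {1,2,3,4,6,7,8,9}  ✓accept
'c' @ 7: {3,5,6,8}
'd' @ 8: {1,2,3,4,6,7,8,9}  ✓accept
final: {1,2,3,4,6,7,8,9}; accept 1 in set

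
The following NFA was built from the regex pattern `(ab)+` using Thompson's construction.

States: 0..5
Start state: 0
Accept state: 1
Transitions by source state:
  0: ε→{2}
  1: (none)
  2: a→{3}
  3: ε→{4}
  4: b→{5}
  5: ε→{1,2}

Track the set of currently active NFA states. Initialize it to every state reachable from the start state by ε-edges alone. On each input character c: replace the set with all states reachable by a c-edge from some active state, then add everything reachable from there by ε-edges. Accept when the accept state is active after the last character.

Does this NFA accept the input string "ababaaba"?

S₀ = ε-closure({0}) = {0,2}
'a' @ 1: {3,4}
'b' @ 2: {1,2,5}  (accept∈set)
'a' @ 3: {3,4}
'b' @ 4: {1,2,5}  (accept∈set)
'a' @ 5: {3,4}
'a' @ 6: {}  — state set empty
rest 'ba' ignored (set empty)
end set {} — state 1 not in

Answer: REJECT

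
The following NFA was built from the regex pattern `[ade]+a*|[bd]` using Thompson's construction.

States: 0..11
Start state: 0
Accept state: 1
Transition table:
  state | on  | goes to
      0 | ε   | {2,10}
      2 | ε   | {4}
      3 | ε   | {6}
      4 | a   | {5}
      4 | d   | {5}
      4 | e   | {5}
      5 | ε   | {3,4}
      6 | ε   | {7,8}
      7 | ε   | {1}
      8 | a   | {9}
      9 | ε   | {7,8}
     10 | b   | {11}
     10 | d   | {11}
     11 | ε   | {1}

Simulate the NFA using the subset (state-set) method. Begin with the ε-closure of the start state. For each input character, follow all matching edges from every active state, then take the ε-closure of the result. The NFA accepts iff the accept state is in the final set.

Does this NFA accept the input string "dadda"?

Answer: ACCEPT

Trace:
S₀ = ε-closure({0}) = {0,2,4,10}
'd' @ 1: {1,3,4,5,6,7,8,11}  ✓accept
'a' @ 2: {1,3,4,5,6,7,8,9}  ✓accept
'd' @ 3: {1,3,4,5,6,7,8}  ✓accept
'd' @ 4: {1,3,4,5,6,7,8}  ✓accept
'a' @ 5: {1,3,4,5,6,7,8,9}  ✓accept
final: {1,3,4,5,6,7,8,9}; accept 1 in set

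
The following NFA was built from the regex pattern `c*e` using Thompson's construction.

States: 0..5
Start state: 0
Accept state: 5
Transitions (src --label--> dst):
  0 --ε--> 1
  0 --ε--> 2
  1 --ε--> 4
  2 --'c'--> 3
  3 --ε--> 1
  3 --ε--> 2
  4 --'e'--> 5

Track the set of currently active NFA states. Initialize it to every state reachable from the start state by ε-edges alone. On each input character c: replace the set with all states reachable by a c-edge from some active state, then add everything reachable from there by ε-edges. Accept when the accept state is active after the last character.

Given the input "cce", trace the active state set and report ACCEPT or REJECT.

initial (ε-close {0}): {0,1,2,4}
'c' @ 1: {1,2,3,4}
'c' @ 2: {1,2,3,4}
'e' @ 3: {5}  ✓accept
after full input: {5}  (accept=5 in)

Answer: ACCEPT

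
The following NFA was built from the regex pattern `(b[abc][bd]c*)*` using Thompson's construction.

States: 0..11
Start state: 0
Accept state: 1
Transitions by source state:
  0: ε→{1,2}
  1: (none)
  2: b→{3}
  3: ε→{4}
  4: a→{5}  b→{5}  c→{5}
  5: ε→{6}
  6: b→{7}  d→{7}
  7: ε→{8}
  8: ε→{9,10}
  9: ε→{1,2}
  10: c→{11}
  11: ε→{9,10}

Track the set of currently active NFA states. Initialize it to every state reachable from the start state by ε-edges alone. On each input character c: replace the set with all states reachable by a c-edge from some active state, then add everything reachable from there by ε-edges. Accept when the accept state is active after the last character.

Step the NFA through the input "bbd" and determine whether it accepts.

Answer: ACCEPT

Derivation:
S₀ = ε-closure({0}) = {0,1,2}
'b' @ 1: {3,4}
'b' @ 2: {5,6}
'd' @ 3: {1,2,7,8,9,10}  ✓accept
end set {1,2,7,8,9,10} — state 1 in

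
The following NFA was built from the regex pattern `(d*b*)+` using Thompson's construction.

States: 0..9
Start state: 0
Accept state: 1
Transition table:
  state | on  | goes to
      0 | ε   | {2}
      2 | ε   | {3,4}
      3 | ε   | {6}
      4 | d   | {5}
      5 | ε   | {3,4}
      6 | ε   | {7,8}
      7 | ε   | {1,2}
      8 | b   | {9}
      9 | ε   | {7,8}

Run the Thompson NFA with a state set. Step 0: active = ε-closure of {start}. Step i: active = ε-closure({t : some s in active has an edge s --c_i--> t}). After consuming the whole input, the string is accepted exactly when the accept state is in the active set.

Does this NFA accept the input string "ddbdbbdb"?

S₀ = ε-closure({0}) = {0,1,2,3,4,6,7,8}
'd' @ 1: {1,2,3,4,5,6,7,8}  (accept∈set)
'd' @ 2: {1,2,3,4,5,6,7,8}  (accept∈set)
'b' @ 3: {1,2,3,4,6,7,8,9}  (accept∈set)
'd' @ 4: {1,2,3,4,5,6,7,8}  (accept∈set)
'b' @ 5: {1,2,3,4,6,7,8,9}  (accept∈set)
'b' @ 6: {1,2,3,4,6,7,8,9}  (accept∈set)
'd' @ 7: {1,2,3,4,5,6,7,8}  (accept∈set)
'b' @ 8: {1,2,3,4,6,7,8,9}  (accept∈set)
final: {1,2,3,4,6,7,8,9}; accept 1 in set

Answer: ACCEPT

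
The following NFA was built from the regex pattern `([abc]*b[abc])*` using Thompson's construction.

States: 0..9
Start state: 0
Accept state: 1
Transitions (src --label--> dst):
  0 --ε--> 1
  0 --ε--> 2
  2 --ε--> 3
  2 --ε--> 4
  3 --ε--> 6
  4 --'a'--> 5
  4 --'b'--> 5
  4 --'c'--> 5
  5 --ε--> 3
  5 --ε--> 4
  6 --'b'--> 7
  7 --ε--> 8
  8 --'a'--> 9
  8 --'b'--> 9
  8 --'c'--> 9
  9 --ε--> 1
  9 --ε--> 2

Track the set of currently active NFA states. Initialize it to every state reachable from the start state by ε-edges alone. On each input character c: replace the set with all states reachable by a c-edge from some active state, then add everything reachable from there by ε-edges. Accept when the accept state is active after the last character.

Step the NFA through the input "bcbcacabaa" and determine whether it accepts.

Answer: REJECT

Trace:
initial (ε-close {0}): {0,1,2,3,4,6}
'b' @ 1: {3,4,5,6,7,8}
'c' @ 2: {1,2,3,4,5,6,9}  ✓accept
'b' @ 3: {3,4,5,6,7,8}
'c' @ 4: {1,2,3,4,5,6,9}  ✓accept
'a' @ 5: {3,4,5,6}
'c' @ 6: {3,4,5,6}
'a' @ 7: {3,4,5,6}
'b' @ 8: {3,4,5,6,7,8}
'a' @ 9: {1,2,3,4,5,6,9}  ✓accept
'a' @ 10: {3,4,5,6}
final: {3,4,5,6}; accept 1 not in set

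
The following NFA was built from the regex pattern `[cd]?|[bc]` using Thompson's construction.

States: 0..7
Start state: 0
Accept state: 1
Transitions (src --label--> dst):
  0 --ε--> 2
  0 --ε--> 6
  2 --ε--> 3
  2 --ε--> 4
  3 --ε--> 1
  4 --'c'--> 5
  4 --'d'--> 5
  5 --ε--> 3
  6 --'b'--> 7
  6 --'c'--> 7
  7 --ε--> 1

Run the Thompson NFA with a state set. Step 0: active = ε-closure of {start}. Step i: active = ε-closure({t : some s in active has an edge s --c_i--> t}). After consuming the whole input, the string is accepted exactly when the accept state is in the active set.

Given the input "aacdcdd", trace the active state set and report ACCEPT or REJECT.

Answer: REJECT

Derivation:
S₀ = ε-closure({0}) = {0,1,2,3,4,6}
'a' @ 1: {}  — state set empty
rest 'acdcdd' ignored (set empty)
end set {} — state 1 not in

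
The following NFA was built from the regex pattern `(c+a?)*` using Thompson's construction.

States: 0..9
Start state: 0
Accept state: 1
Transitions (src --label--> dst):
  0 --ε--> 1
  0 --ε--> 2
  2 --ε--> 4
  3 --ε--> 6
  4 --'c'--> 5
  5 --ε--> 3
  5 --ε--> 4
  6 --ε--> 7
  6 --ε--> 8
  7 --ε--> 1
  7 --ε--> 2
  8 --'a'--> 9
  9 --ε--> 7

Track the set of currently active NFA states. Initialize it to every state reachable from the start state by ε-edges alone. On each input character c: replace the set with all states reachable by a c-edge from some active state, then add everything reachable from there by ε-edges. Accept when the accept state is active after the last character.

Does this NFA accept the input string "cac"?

initial (ε-close {0}): {0,1,2,4}
'c' @ 1: {1,2,3,4,5,6,7,8}  [accepting]
'a' @ 2: {1,2,4,7,9}  [accepting]
'c' @ 3: {1,2,3,4,5,6,7,8}  [accepting]
after full input: {1,2,3,4,5,6,7,8}  (accept=1 in)

Answer: ACCEPT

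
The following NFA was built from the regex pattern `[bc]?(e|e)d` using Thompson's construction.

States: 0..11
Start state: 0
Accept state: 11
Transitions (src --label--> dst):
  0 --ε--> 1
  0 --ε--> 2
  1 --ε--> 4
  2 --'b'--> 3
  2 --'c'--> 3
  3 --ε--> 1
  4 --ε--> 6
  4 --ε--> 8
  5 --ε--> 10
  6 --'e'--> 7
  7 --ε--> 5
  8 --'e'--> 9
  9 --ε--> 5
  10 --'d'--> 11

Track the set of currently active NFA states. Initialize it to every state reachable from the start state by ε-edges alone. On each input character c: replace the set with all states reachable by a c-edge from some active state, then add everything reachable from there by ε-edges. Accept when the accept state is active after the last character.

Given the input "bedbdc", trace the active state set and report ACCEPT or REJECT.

start: ε-closure({0}) = {0,1,2,4,6,8}
'b' @ 1: {1,3,4,6,8}
'e' @ 2: {5,7,9,10}
'd' @ 3: {11}  (accept∈set)
'b' @ 4: {}  — dead — no transitions
rest 'dc' ignored (set empty)
end set {} — state 11 not in

Answer: REJECT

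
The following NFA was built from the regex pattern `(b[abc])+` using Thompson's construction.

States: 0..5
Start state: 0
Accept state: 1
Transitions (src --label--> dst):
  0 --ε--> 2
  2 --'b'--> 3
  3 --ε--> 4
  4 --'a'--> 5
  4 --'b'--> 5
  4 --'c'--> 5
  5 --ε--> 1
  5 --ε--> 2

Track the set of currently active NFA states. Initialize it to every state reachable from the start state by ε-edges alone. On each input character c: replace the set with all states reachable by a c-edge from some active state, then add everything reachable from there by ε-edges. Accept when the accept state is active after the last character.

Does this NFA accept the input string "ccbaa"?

S₀ = ε-closure({0}) = {0,2}
'c' @ 1: {}  — dead — no transitions
rest 'cbaa' ignored (set empty)
end set {} — state 1 not in

Answer: REJECT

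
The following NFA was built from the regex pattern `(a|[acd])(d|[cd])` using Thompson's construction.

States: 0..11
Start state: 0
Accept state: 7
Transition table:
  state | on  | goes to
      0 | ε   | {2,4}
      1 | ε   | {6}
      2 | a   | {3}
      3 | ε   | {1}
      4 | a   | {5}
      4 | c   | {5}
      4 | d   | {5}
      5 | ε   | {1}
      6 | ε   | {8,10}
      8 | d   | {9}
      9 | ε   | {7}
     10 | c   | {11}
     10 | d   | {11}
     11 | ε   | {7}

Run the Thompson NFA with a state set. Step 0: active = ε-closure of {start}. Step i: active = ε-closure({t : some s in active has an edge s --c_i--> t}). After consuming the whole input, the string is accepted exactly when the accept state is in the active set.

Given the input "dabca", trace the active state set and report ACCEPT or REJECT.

Answer: REJECT

Trace:
initial (ε-close {0}): {0,2,4}
'd' @ 1: {1,5,6,8,10}
'a' @ 2: {}  — state set empty
rest 'bca' ignored (set empty)
after full input: {}  (accept=7 not in)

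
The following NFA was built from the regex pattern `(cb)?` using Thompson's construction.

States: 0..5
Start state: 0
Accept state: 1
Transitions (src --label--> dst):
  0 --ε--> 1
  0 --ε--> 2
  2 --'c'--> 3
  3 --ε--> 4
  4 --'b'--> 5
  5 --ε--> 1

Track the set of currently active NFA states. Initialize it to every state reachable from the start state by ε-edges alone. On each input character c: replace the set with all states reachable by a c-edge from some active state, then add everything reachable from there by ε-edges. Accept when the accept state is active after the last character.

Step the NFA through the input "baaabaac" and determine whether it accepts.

Answer: REJECT

Trace:
S₀ = ε-closure({0}) = {0,1,2}
'b' @ 1: {}  — state set empty
rest 'aaabaac' ignored (set empty)
final: {}; accept 1 not in set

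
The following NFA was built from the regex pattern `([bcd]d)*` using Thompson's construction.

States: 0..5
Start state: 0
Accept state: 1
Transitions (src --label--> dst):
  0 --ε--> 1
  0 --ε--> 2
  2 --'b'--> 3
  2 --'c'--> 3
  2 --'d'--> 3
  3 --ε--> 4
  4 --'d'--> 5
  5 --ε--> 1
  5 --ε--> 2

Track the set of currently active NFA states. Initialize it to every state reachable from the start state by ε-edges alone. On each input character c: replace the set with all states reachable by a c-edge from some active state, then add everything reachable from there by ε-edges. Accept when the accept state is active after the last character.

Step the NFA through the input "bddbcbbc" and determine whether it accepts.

Answer: REJECT

Trace:
initial (ε-close {0}): {0,1,2}
'b' @ 1: {3,4}
'd' @ 2: {1,2,5}  [accepting]
'd' @ 3: {3,4}
'b' @ 4: {}  — state set empty
rest 'cbbc' ignored (set empty)
final: {}; accept 1 not in set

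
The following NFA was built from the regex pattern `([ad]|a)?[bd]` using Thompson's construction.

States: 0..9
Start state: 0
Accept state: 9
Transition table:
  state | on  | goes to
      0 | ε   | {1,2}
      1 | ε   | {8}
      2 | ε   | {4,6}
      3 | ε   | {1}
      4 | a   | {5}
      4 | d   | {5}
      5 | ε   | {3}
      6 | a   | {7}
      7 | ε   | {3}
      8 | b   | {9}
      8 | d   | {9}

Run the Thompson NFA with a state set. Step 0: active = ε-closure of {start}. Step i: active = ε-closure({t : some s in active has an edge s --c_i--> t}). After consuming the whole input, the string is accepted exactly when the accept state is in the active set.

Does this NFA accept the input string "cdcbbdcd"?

Answer: REJECT

Steps:
S₀ = ε-closure({0}) = {0,1,2,4,6,8}
'c' @ 1: {}  — dead — no transitions
rest 'dcbbdcd' ignored (set empty)
after full input: {}  (accept=9 not in)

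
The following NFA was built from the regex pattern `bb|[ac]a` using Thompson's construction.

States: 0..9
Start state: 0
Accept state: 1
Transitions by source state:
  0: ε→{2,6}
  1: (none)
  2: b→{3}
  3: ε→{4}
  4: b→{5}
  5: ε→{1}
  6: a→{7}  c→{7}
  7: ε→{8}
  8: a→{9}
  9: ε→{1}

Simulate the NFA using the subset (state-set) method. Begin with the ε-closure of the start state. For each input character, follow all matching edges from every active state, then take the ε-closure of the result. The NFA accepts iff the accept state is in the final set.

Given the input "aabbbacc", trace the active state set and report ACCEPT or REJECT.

start: ε-closure({0}) = {0,2,6}
'a' @ 1: {7,8}
'a' @ 2: {1,9}  [accepting]
'b' @ 3: {}  — dead — no transitions
rest 'bbacc' ignored (set empty)
end set {} — state 1 not in

Answer: REJECT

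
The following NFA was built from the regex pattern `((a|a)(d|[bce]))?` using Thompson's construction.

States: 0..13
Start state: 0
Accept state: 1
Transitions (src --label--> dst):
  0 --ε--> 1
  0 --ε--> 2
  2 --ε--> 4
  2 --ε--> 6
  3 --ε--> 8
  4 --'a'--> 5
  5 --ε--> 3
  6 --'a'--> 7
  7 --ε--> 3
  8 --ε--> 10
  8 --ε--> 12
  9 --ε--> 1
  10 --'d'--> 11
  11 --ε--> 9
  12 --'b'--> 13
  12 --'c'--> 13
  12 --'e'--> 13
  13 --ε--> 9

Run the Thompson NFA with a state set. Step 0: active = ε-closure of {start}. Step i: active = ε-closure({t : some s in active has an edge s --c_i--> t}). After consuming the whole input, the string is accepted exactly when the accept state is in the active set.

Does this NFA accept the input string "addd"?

Answer: REJECT

Derivation:
start: ε-closure({0}) = {0,1,2,4,6}
'a' @ 1: {3,5,7,8,10,12}
'd' @ 2: {1,9,11}  [accepting]
'd' @ 3: {}  — dead — no transitions
rest 'd' ignored (set empty)
after full input: {}  (accept=1 not in)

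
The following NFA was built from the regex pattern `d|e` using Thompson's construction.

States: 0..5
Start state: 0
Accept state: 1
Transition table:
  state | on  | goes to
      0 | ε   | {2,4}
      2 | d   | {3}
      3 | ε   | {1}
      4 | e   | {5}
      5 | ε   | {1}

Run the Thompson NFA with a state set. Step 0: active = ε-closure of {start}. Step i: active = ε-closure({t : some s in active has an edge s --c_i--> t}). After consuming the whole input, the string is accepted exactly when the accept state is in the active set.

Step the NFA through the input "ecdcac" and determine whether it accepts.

initial (ε-close {0}): {0,2,4}
'e' @ 1: {1,5}  ✓accept
'c' @ 2: {}  — state set empty
rest 'dcac' ignored (set empty)
final: {}; accept 1 not in set

Answer: REJECT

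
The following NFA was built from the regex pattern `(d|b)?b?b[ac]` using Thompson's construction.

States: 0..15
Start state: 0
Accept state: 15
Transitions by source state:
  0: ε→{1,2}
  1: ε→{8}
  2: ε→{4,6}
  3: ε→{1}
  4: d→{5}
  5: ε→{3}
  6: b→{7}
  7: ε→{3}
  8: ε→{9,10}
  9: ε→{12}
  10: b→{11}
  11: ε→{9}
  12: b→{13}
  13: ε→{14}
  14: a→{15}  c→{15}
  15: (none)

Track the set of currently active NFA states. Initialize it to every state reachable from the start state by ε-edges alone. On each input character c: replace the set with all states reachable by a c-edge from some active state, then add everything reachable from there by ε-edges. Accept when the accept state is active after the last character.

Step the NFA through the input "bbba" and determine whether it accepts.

initial (ε-close {0}): {0,1,2,4,6,8,9,10,12}
'b' @ 1: {1,3,7,8,9,10,11,12,13,14}
'b' @ 2: {9,11,12,13,14}
'b' @ 3: {13,14}
'a' @ 4: {15}  [accepting]
final: {15}; accept 15 in set

Answer: ACCEPT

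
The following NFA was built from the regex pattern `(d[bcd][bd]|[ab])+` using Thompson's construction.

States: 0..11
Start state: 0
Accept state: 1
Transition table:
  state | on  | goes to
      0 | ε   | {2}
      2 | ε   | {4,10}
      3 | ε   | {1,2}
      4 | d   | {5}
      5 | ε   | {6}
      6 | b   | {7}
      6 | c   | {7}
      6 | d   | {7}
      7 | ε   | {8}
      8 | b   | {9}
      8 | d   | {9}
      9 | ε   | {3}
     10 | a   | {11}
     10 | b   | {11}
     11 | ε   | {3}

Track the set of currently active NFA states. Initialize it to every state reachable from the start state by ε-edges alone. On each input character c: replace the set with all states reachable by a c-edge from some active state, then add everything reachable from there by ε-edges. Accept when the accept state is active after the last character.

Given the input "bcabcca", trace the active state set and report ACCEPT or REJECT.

initial (ε-close {0}): {0,2,4,10}
'b' @ 1: {1,2,3,4,10,11}  [accepting]
'c' @ 2: {}  — state set empty
rest 'abcca' ignored (set empty)
after full input: {}  (accept=1 not in)

Answer: REJECT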